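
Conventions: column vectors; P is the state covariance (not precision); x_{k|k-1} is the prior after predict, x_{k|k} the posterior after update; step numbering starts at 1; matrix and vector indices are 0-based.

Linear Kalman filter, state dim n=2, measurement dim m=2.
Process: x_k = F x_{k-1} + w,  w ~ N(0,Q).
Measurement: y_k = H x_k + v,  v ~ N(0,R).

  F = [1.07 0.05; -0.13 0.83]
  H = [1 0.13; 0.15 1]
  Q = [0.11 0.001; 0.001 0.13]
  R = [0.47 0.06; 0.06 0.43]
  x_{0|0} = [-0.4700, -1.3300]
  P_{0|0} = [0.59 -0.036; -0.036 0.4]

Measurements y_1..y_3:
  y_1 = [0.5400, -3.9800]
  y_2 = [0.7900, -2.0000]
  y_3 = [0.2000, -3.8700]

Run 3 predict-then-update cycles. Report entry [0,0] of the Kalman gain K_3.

K[0,0] = 0.4451

step 1: x^-=[-0.5694, -1.0428]  P^-=[0.7826 -0.0962; -0.0962 0.4233]  S=[1.2348 0.1343; 0.1343 0.8420]  K=[0.6319 -0.0757; -0.0877 0.4996]  nu=[1.2450, -2.8518]  x^+=[0.4331, -2.5766]  P^+=[0.2976 -0.0393; -0.0393 0.2154]
step 2: x^-=[0.3346, -2.1949]  P^-=[0.4470 -0.0661; -0.0661 0.2919]  S=[0.9048 0.0977; 0.0977 0.7122]  K=[0.4917 -0.0660; -0.0749 0.4063]  nu=[0.7408, 0.1447]  x^+=[0.6893, -2.1916]  P^+=[0.2315 -0.0336; -0.0336 0.1752]
step 3: x^-=[0.6279, -1.9086]  P^-=[0.3719 -0.0536; -0.0536 0.2619]  S=[0.8324 0.0952; 0.0952 0.6842]  K=[0.4451 -0.0587; -0.0670 0.3803]  nu=[-0.1798, -2.0556]  x^+=[0.6686, -2.6784]  P^+=[0.2096 -0.0300; -0.0300 0.1640]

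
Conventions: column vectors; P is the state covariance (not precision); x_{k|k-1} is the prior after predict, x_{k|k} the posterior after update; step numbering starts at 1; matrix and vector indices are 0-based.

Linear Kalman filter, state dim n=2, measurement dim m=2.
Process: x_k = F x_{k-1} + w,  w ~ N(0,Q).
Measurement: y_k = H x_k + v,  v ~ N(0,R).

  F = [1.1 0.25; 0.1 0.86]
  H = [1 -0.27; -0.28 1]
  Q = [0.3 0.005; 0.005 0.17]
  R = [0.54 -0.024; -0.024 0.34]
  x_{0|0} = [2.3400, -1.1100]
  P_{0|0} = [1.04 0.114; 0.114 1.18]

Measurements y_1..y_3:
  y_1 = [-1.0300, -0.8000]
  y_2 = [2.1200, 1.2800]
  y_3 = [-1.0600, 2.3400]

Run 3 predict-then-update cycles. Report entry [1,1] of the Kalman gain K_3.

step 1: x^-=[2.2965, -0.7206]  P^-=[1.6949 0.4838; 0.4838 1.0727]  S=[2.0518 -0.2678; -0.2678 1.2747]  K=[0.7848 0.1721; 0.1960 0.7765]  nu=[-3.5211, 0.5636]  x^+=[-0.3699, -0.9730]  P^+=[0.4656 0.1701; 0.1701 0.3069]
step 2: x^-=[-0.6502, -0.8738]  P^-=[0.9761 0.2873; 0.2873 0.4309]  S=[1.3923 -0.1046; -0.1046 0.6865]  K=[0.6543 0.1201; 0.1630 0.5353]  nu=[2.5343, 1.9717]  x^+=[1.2450, 0.5948]  P^+=[0.3865 0.1333; 0.1333 0.2154]
step 3: x^-=[1.5182, 0.6360]  P^-=[0.8544 0.2233; 0.2233 0.3561]  S=[1.2998 -0.1192; -0.1192 0.6381]  K=[0.6193 0.0907; 0.1425 0.4868]  nu=[-2.4064, 2.1290]  x^+=[0.2211, 1.3296]  P^+=[0.3641 0.1179; 0.1179 0.1951]

K[1,1] = 0.4868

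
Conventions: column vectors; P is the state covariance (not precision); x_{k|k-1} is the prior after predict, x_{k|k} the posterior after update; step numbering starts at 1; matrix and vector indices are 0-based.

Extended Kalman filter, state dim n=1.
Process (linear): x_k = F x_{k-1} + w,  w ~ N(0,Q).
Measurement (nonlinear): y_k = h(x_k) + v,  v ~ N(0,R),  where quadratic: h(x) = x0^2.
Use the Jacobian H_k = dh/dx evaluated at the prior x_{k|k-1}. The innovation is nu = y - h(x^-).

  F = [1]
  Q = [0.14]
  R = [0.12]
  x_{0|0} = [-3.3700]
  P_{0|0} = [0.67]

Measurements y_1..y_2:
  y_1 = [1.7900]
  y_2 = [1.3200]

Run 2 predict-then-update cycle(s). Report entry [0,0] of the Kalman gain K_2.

K[0,0] = -0.2424

step 1: x^-=[-3.3700]  P^-=[0.8100]  H_jac=[-6.7400]  S=[36.9164]  K=[-0.1479]  nu=[-9.5669]  x^+=[-1.9552]  P^+=[0.0026]
step 2: x^-=[-1.9552]  P^-=[0.1426]  H_jac=[-3.9104]  S=[2.3010]  K=[-0.2424]  nu=[-2.5028]  x^+=[-1.3485]  P^+=[0.0074]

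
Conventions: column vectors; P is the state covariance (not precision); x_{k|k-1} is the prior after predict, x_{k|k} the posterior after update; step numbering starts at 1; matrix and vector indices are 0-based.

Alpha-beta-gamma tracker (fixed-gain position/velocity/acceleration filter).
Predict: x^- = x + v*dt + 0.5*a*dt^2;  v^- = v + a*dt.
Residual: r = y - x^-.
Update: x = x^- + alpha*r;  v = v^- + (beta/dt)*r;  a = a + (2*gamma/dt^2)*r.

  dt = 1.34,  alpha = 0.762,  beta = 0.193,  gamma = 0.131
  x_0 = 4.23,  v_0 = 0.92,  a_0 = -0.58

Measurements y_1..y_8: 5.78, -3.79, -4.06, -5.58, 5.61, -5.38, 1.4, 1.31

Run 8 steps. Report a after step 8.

step 1: x_pred=4.9421  r=0.8379  x^+=5.5806  v^+=0.2635  a^+=-0.4577
step 2: x_pred=5.5227  r=-9.3127  x^+=-1.5736  v^+=-1.6912  a^+=-1.8166
step 3: x_pred=-5.4707  r=1.4107  x^+=-4.3957  v^+=-3.9222  a^+=-1.6107
step 4: x_pred=-11.0976  r=5.5176  x^+=-6.8932  v^+=-5.2859  a^+=-0.8056
step 5: x_pred=-14.6996  r=20.3096  x^+=0.7763  v^+=-3.4403  a^+=2.1578
step 6: x_pred=-1.8964  r=-3.4836  x^+=-4.5509  v^+=-1.0506  a^+=1.6495
step 7: x_pred=-4.4778  r=5.8778  x^+=0.0011  v^+=2.0063  a^+=2.5071
step 8: x_pred=4.9404  r=-3.6304  x^+=2.1740  v^+=4.8429  a^+=1.9774

a_post = 1.9774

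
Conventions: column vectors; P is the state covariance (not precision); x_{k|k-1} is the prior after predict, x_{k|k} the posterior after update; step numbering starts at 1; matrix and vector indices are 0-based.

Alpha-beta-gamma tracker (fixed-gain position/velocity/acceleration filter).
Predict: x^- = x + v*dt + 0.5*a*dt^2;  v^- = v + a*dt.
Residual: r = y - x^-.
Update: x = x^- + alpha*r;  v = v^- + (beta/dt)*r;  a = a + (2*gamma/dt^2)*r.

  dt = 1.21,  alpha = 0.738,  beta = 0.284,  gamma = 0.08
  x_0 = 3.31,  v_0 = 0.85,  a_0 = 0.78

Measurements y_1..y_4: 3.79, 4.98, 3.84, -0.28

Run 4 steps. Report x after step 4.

step 1: x_pred=4.9095  r=-1.1195  x^+=4.0833  v^+=1.5310  a^+=0.6577
step 2: x_pred=6.4173  r=-1.4373  x^+=5.3566  v^+=1.9895  a^+=0.5006
step 3: x_pred=8.1303  r=-4.2903  x^+=4.9641  v^+=1.5882  a^+=0.0317
step 4: x_pred=6.9090  r=-7.1890  x^+=1.6035  v^+=-0.0607  a^+=-0.7539

x_post = 1.6035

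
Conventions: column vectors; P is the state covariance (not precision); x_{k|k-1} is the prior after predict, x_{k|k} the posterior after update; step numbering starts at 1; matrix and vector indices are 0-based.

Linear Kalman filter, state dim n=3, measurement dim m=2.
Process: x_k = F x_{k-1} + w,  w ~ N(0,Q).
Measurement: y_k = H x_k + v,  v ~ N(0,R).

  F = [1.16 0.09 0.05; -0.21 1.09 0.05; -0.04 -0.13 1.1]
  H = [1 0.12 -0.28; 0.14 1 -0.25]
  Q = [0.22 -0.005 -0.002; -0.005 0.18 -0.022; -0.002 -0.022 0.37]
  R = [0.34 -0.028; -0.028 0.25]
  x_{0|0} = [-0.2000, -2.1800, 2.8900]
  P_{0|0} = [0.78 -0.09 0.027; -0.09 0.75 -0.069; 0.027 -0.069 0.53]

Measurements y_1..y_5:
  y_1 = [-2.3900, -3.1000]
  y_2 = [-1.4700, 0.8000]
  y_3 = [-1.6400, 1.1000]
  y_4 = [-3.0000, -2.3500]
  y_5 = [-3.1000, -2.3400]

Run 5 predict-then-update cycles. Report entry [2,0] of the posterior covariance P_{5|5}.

P_post[2,0] = 0.8478

step 1: x^-=[-0.2837, -2.1897, 3.4704]  P^-=[1.2607 -0.2350 0.0241; -0.2350 1.1399 -0.1797; 0.0241 -0.1797 1.0416]  S=[1.6410 0.1680; 0.1680 1.5021]  K=[0.7601 -0.1280; -0.1089 0.7791; -0.1481 -0.2742]  nu=[-0.8718, -0.0030]  x^+=[-0.9460, -2.0970, 3.6004]  P^+=[0.3208 -0.0512 0.1880; -0.0512 0.2373 0.1291; 0.1880 0.1291 0.8791]
step 2: x^-=[-1.1060, -1.9071, 4.2708]  P^-=[0.6680 -0.1049 0.2880; -0.1049 0.5118 0.1064; 0.2880 0.1064 1.3842]  S=[0.9303 0.0009; 0.0009 0.7587]  K=[0.6180 -0.1106; -0.0794 0.6203; -0.0931 -0.2627]  nu=[1.0607, 3.9297]  x^+=[-0.8853, 0.4461, 3.1399]  P^+=[0.3036 -0.0076 0.3196; -0.0076 0.2141 0.2231; 0.3196 0.2231 1.3238]
step 3: x^-=[-0.8298, 0.8292, 3.4313]  P^-=[0.6711 -0.0357 0.4832; -0.0357 0.4722 0.2148; 0.4832 0.2148 1.8839]  S=[0.8720 0.0118; 0.0118 0.7019]  K=[0.6109 -0.0995; -0.0530 0.5900; -0.0176 -0.2683]  nu=[0.0510, 1.2448]  x^+=[-0.9224, 1.5609, 3.0964]  P^+=[0.3402 0.0293 0.4757; 0.0293 0.2261 0.3250; 0.4757 0.3250 1.8329]
step 4: x^-=[-0.7747, 2.0500, 3.2400]  P^-=[0.7484 0.0172 0.7120; 0.0172 0.4803 0.3259; 0.7120 0.3259 2.4577]  S=[0.8715 0.0170; 0.0170 0.6906]  K=[0.6342 -0.0967; -0.0302 0.5817; 0.0776 -0.2754]  nu=[-1.5641, -3.4815]  x^+=[-1.4300, 0.0719, 4.0773]  P^+=[0.3934 0.0664 0.6538; 0.0664 0.2464 0.4377; 0.6538 0.4377 2.4008]
step 5: x^-=[-1.4484, 0.5825, 4.5328]  P^-=[0.8511 0.0689 0.9721; 0.0689 0.4996 0.4469; 0.9721 0.4469 3.0978]  S=[0.8833 0.0184; 0.0184 0.6877]  K=[0.6668 -0.0977; -0.0078 0.5783; 0.1852 -0.2833]  nu=[-0.4523, -1.5865]  x^+=[-1.5950, -0.3314, 4.8985]  P^+=[0.4542 0.1053 0.8478; 0.1053 0.2698 0.5588; 0.8478 0.5588 3.0142]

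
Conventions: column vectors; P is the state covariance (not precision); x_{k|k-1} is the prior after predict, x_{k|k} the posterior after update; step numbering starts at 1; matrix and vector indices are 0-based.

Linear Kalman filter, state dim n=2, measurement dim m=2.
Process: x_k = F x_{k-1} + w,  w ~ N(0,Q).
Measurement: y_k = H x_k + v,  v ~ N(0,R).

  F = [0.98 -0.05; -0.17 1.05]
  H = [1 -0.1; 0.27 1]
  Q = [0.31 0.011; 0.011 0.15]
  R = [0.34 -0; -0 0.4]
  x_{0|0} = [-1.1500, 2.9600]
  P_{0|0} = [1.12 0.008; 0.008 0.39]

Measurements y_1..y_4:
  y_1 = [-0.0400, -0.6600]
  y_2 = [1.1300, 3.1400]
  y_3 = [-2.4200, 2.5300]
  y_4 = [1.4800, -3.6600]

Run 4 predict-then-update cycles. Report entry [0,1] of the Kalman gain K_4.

K[0,1] = 0.0663

step 1: x^-=[-1.2750, 3.3035]  P^-=[1.3858 -0.1878; -0.1878 0.6095]  S=[1.7695 0.1305; 0.1305 1.0091]  K=[0.7877 0.0828; -0.1832 0.5774]  nu=[1.5654, -3.6193]  x^+=[-0.3418, 0.9269]  P^+=[0.2640 -0.0381; -0.0381 0.2413]
step 2: x^-=[-0.3813, 1.0314]  P^-=[0.5679 -0.0852; -0.0852 0.4372]  S=[0.9293 0.0267; 0.0267 0.8326]  K=[0.6185 0.0620; -0.1532 0.5024]  nu=[1.6144, 2.2116]  x^+=[0.7543, 1.8952]  P^+=[0.2072 -0.0311; -0.0311 0.2094]
step 3: x^-=[0.6444, 1.8617]  P^-=[0.5125 -0.0668; -0.0668 0.3979]  S=[0.8699 0.0336; 0.0336 0.7992]  K=[0.5944 0.0646; -0.1411 0.4813]  nu=[-2.8782, 0.4943]  x^+=[-1.0345, 2.5058]  P^+=[0.1993 -0.0280; -0.0280 0.2001]
step 4: x^-=[-1.1391, 2.8070]  P^-=[0.5046 -0.0617; -0.0617 0.3863]  S=[0.8609 0.0376; 0.0376 0.7898]  K=[0.5905 0.0663; -0.1373 0.4746]  nu=[2.8998, -6.1594]  x^+=[0.1650, -0.5142]  P^+=[0.1981 -0.0270; -0.0270 0.1971]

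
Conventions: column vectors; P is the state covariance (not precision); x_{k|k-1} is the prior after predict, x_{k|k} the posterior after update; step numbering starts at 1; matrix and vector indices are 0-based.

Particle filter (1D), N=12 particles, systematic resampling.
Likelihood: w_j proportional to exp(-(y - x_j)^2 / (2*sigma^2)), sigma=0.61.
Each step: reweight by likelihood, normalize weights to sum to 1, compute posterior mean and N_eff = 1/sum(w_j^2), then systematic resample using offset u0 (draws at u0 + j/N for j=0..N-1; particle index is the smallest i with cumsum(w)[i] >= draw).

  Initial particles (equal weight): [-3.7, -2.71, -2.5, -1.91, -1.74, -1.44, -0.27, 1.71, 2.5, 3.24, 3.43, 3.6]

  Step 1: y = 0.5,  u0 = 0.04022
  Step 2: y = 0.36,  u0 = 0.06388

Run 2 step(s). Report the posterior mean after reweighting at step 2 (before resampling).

step 1: w=[0.0000, 0.0000, 0.0000, 0.0007, 0.0020, 0.0105, 0.7473, 0.2318, 0.0077, 0.0001, 0.0000, 0.0000]  mean=0.1941  Neff=1.6332  idx=[6, 6, 6, 6, 6, 6, 6, 6, 6, 7, 7, 7]
step 2: w=[0.1059, 0.1059, 0.1059, 0.1059, 0.1059, 0.1059, 0.1059, 0.1059, 0.1059, 0.0156, 0.0156, 0.0156]  mean=-0.1774  Neff=9.8341  idx=[0, 1, 2, 2, 3, 4, 5, 6, 6, 7, 8, 10]

post_mean = -0.1774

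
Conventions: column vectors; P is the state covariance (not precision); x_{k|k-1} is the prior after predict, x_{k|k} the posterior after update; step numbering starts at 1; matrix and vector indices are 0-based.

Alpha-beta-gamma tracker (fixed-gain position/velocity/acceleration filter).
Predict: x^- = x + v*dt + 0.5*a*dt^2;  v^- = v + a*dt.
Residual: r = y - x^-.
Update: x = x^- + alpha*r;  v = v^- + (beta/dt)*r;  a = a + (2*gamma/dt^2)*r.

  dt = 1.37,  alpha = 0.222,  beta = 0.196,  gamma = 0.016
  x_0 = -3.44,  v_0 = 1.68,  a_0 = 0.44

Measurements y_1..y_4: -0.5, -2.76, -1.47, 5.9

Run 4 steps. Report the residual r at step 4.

step 1: x_pred=-0.7255  r=0.2255  x^+=-0.6754  v^+=2.3151  a^+=0.4438
step 2: x_pred=2.9127  r=-5.6727  x^+=1.6534  v^+=2.1116  a^+=0.3471
step 3: x_pred=4.8720  r=-6.3420  x^+=3.4641  v^+=1.6798  a^+=0.2390
step 4: x_pred=5.9897  r=-0.0897  x^+=5.9698  v^+=1.9944  a^+=0.2375

resid = -0.0897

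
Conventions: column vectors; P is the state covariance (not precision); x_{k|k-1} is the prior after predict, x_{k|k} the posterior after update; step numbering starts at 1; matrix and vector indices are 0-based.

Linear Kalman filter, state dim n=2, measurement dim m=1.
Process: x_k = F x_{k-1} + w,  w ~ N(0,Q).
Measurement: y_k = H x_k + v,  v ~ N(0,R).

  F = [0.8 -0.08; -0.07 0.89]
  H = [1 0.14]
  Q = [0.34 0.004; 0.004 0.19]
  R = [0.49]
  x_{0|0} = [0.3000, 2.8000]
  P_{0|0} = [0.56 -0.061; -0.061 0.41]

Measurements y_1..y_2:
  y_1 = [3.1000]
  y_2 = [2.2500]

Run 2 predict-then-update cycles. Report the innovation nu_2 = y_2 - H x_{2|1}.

step 1: x^-=[0.0160, 2.4710]  P^-=[0.7088 -0.1003; -0.1003 0.5251]  S=[1.1810]  K=[0.5883; -0.0227]  nu=[2.7381]  x^+=[1.6268, 2.4088]  P^+=[0.3001 -0.0846; -0.0846 0.5245]
step 2: x^-=[1.1087, 2.0300]  P^-=[0.5462 -0.1108; -0.1108 0.6175]  S=[1.0173]  K=[0.5217; -0.0240]  nu=[0.8571]  x^+=[1.5558, 2.0095]  P^+=[0.2694 -0.0981; -0.0981 0.6169]

innov = [0.8571]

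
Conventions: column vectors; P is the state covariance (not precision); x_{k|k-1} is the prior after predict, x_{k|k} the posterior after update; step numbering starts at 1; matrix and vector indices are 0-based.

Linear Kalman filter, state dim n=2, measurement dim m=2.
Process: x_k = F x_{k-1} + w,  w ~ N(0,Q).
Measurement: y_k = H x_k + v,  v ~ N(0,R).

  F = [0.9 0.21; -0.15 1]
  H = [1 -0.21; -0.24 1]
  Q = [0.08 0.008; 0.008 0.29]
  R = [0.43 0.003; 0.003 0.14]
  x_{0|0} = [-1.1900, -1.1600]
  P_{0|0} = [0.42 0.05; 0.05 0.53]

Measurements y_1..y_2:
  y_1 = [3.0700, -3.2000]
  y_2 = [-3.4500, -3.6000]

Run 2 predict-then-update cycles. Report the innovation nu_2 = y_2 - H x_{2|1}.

innov = [-4.0222, -0.7217]

step 1: x^-=[-1.3146, -0.9815]  P^-=[0.4625 0.1060; 0.1060 0.8145]  S=[0.8839 -0.1677; -0.1677 0.9302]  K=[0.5146 0.0874; 0.0904 0.8645]  nu=[4.1785, -2.5340]  x^+=[0.6143, -2.7943]  P^+=[0.2364 0.0705; 0.0705 0.1382]
step 2: x^-=[-0.0340, -2.8864]  P^-=[0.3042 0.0664; 0.0664 0.4124]  S=[0.7245 -0.0869; -0.0869 0.5381]  K=[0.4070 0.0534; 0.0616 0.7468]  nu=[-4.0222, -0.7217]  x^+=[-1.7097, -3.6733]  P^+=[0.1864 0.0534; 0.0534 0.1176]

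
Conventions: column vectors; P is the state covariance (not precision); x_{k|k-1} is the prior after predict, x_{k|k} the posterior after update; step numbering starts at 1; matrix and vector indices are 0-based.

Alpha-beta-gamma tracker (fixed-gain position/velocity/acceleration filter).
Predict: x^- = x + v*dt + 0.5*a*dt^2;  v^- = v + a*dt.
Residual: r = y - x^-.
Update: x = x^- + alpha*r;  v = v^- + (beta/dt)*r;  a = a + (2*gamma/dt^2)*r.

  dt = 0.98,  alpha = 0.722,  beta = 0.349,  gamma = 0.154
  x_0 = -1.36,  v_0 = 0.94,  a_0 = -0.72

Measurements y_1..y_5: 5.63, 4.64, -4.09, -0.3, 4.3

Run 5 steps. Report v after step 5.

v_post = -2.2699

step 1: x_pred=-0.7845  r=6.4145  x^+=3.8468  v^+=2.5188  a^+=1.3371
step 2: x_pred=6.9572  r=-2.3172  x^+=5.2842  v^+=3.0039  a^+=0.5940
step 3: x_pred=8.5133  r=-12.6033  x^+=-0.5863  v^+=-0.9023  a^+=-3.4479
step 4: x_pred=-3.1262  r=2.8262  x^+=-1.0857  v^+=-3.2747  a^+=-2.5415
step 5: x_pred=-5.5153  r=9.8153  x^+=1.5713  v^+=-2.2699  a^+=0.6062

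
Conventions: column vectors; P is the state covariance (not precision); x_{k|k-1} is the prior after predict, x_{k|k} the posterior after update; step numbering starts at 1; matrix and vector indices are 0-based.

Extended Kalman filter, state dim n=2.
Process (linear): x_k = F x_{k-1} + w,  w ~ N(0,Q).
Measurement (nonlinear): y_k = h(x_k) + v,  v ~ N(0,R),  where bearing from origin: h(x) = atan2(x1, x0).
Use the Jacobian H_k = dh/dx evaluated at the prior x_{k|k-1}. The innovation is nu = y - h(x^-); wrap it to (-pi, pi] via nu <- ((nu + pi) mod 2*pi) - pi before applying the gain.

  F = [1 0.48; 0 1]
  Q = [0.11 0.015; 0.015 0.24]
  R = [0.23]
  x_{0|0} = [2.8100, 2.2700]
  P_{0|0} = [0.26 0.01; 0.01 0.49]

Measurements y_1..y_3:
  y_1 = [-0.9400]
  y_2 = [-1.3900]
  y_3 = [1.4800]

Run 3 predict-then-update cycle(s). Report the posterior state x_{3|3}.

step 1: x^-=[3.8996, 2.2700]  P^-=[0.4925 0.2602; 0.2602 0.7300]  H_jac=[-0.1115 0.1915]  S=[0.2518]  K=[-0.0201; 0.4401]  nu=[-1.4672]  x^+=[3.9292, 1.6243]  P^+=[0.4924 0.2624; 0.2624 0.6812]
step 2: x^-=[4.7088, 1.6243]  P^-=[1.0113 0.6044; 0.6044 0.9212]  H_jac=[-0.0655 0.1898]  S=[0.2525]  K=[0.1921; 0.5357]  nu=[-1.7222]  x^+=[4.3780, 0.7017]  P^+=[1.0020 0.5784; 0.5784 0.8488]
step 3: x^-=[4.7148, 0.7017]  P^-=[1.8628 1.0008; 1.0008 1.0888]  H_jac=[-0.0309 0.2075]  S=[0.2658]  K=[0.5648; 0.7336]  nu=[1.3323]  x^+=[5.4673, 1.6791]  P^+=[1.7780 0.8907; 0.8907 0.9457]

x_post = [5.4673, 1.6791]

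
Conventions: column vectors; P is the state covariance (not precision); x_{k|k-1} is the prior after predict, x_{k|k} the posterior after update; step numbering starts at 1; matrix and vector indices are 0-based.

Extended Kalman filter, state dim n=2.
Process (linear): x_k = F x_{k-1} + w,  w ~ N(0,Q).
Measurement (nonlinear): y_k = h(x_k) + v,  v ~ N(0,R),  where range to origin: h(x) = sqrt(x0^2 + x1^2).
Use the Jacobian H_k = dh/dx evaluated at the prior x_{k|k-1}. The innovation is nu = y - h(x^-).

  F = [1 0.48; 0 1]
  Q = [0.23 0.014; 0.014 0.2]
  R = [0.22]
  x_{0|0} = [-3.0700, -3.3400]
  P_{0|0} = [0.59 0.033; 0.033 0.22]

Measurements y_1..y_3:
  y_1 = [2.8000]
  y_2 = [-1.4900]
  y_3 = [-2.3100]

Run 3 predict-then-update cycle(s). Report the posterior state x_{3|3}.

step 1: x^-=[-4.6732, -3.3400]  P^-=[0.9024 0.1526; 0.1526 0.4200]  H_jac=[-0.8136 -0.5815]  S=[1.1037]  K=[-0.7456; -0.3338]  nu=[-2.9441]  x^+=[-2.4781, -2.3574]  P^+=[0.2888 -0.1220; -0.1220 0.2970]
step 2: x^-=[-3.6097, -2.3574]  P^-=[0.4701 0.0345; 0.0345 0.4970]  H_jac=[-0.8373 -0.5468]  S=[0.7298]  K=[-0.5652; -0.4120]  nu=[-5.8012]  x^+=[-0.3306, 0.0329]  P^+=[0.2370 -0.1354; -0.1354 0.3732]
step 3: x^-=[-0.3148, 0.0329]  P^-=[0.4229 0.0577; 0.0577 0.5732]  H_jac=[-0.9946 0.1041]  S=[0.6326]  K=[-0.6554; 0.0036]  nu=[-2.6265]  x^+=[1.4067, 0.0235]  P^+=[0.1512 0.0592; 0.0592 0.5731]

x_post = [1.4067, 0.0235]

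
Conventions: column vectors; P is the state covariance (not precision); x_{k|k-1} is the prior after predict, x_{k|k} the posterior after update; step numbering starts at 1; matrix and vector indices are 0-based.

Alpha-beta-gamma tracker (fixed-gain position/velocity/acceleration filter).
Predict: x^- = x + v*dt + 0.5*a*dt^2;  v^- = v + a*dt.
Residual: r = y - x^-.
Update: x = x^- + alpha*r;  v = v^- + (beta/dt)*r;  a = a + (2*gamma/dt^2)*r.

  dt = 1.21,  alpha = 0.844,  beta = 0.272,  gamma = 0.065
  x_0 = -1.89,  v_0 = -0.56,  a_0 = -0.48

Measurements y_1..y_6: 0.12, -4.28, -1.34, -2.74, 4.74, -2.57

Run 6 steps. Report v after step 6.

v_post = 0.1254

step 1: x_pred=-2.9190  r=3.0390  x^+=-0.3541  v^+=-0.4577  a^+=-0.2102
step 2: x_pred=-1.0617  r=-3.2183  x^+=-3.7779  v^+=-1.4354  a^+=-0.4959
step 3: x_pred=-5.8778  r=4.5378  x^+=-2.0479  v^+=-1.0154  a^+=-0.0930
step 4: x_pred=-3.3446  r=0.6046  x^+=-2.8343  v^+=-0.9920  a^+=-0.0393
step 5: x_pred=-4.0634  r=8.8034  x^+=3.3667  v^+=0.9394  a^+=0.7424
step 6: x_pred=5.0467  r=-7.6167  x^+=-1.3818  v^+=0.1254  a^+=0.0661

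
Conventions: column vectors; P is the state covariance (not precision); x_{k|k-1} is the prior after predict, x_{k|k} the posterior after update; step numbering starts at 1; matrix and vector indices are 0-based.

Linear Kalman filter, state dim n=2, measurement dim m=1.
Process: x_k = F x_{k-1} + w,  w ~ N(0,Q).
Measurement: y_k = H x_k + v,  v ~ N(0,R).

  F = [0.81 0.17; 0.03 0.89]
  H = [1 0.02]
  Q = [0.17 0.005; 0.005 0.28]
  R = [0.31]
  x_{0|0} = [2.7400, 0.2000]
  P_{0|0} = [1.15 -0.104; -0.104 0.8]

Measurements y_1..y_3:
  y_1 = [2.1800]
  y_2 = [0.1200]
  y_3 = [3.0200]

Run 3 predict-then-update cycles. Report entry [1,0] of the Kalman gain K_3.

K[1,0] = 0.3404

step 1: x^-=[2.2534, 0.2602]  P^-=[0.9190 0.0785; 0.0785 0.9092]  S=[1.2325]  K=[0.7469; 0.0784]  nu=[-0.0786]  x^+=[2.1947, 0.2540]  P^+=[0.2314 0.0063; 0.0063 0.9016]
step 2: x^-=[1.8209, 0.2919]  P^-=[0.3496 0.1516; 0.1516 0.9947]  S=[0.6661]  K=[0.5294; 0.2575]  nu=[-1.7067]  x^+=[0.9173, -0.1475]  P^+=[0.1629 0.0608; 0.0608 0.9505]
step 3: x^-=[0.7179, -0.1037]  P^-=[0.3211 0.1969; 0.1969 1.0363]  S=[0.6394]  K=[0.5084; 0.3404]  nu=[2.3042]  x^+=[1.8893, 0.6806]  P^+=[0.1559 0.0863; 0.0863 0.9622]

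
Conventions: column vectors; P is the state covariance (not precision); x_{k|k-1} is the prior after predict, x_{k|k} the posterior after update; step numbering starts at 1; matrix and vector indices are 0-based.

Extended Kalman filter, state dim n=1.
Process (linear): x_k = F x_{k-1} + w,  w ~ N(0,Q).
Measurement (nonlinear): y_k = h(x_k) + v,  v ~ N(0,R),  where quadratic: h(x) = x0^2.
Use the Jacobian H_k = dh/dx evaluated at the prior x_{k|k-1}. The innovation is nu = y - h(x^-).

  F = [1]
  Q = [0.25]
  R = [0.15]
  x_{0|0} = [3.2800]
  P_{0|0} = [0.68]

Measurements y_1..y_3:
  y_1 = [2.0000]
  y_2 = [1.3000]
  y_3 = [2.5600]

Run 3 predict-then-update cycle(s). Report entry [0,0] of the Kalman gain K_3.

step 1: x^-=[3.2800]  P^-=[0.9300]  H_jac=[6.5600]  S=[40.1712]  K=[0.1519]  nu=[-8.7584]  x^+=[1.9499]  P^+=[0.0035]
step 2: x^-=[1.9499]  P^-=[0.2535]  H_jac=[3.8997]  S=[4.0048]  K=[0.2468]  nu=[-2.5020]  x^+=[1.3323]  P^+=[0.0095]
step 3: x^-=[1.3323]  P^-=[0.2595]  H_jac=[2.6646]  S=[1.9925]  K=[0.3470]  nu=[0.7849]  x^+=[1.6047]  P^+=[0.0195]

K[0,0] = 0.3470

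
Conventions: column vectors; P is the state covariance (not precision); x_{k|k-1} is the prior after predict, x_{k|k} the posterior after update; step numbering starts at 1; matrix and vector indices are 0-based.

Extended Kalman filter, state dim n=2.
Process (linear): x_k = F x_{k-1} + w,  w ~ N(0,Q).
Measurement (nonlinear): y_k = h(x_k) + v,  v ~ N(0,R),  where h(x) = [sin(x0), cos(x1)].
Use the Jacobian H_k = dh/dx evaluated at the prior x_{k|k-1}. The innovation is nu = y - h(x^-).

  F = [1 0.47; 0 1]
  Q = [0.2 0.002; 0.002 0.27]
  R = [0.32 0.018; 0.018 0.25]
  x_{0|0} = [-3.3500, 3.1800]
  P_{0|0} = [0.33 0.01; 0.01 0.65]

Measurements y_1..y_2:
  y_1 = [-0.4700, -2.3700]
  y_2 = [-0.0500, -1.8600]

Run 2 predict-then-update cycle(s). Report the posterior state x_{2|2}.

x_post = [0.0405, 3.9065]

step 1: x^-=[-1.8554, 3.1800]  P^-=[0.6830 0.3175; 0.3175 0.9200]  H_jac=[-0.2808 0.0000; 0.0000 0.0384]  S=[0.3738 0.0146; 0.0146 0.2514]  K=[-0.5160 0.0784; -0.2445 0.1547]  nu=[0.4898, -1.3707]  x^+=[-2.2156, 2.8482]  P^+=[0.5831 0.2687; 0.2687 0.8927]
step 2: x^-=[-0.8770, 2.8482]  P^-=[1.2329 0.6903; 0.6903 1.1627]  H_jac=[0.6395 0.0000; 0.0000 -0.2892]  S=[0.8241 -0.1097; -0.1097 0.3473]  K=[0.9187 -0.2848; 0.4246 -0.8343]  nu=[0.7188, -0.9027]  x^+=[0.0405, 3.9065]  P^+=[0.4517 0.1890; 0.1890 0.6947]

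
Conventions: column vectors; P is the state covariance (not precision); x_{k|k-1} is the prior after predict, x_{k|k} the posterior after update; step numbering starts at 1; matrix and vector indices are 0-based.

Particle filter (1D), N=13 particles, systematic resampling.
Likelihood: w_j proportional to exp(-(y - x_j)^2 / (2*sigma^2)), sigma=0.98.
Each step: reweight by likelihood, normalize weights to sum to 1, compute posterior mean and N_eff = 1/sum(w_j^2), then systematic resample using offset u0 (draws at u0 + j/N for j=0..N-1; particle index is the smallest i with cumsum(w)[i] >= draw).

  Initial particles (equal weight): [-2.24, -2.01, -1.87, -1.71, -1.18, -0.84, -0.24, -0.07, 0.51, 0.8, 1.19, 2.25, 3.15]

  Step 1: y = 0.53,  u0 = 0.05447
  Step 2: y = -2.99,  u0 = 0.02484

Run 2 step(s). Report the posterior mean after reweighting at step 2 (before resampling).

step 1: w=[0.0035, 0.0065, 0.0093, 0.0137, 0.0409, 0.0705, 0.1376, 0.1554, 0.1873, 0.1804, 0.1494, 0.0402, 0.0053]  mean=0.3113  Neff=7.0596  idx=[4, 5, 6, 7, 7, 8, 8, 8, 9, 9, 10, 10, 11]
step 2: w=[0.5653, 0.2804, 0.0607, 0.0367, 0.0367, 0.0053, 0.0053, 0.0053, 0.0018, 0.0018, 0.0003, 0.0003, 0.0000]  mean=-0.9106  Neff=2.4711  idx=[0, 0, 0, 0, 0, 0, 0, 0, 1, 1, 1, 2, 4]

post_mean = -0.9106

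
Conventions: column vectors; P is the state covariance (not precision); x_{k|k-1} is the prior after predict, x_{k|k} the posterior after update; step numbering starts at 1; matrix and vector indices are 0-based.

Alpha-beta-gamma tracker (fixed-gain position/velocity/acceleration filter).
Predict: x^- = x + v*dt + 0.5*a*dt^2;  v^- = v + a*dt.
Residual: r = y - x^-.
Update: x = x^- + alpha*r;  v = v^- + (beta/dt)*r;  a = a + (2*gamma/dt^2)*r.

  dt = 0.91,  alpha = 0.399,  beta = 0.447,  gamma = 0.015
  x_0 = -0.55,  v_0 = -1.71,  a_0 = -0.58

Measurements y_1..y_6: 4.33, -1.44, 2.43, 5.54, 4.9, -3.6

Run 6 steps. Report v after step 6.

v_post = -3.0566

step 1: x_pred=-2.3462  r=6.6762  x^+=0.3176  v^+=1.0416  a^+=-0.3381
step 2: x_pred=1.1255  r=-2.5655  x^+=0.1018  v^+=-0.5262  a^+=-0.4311
step 3: x_pred=-0.5555  r=2.9855  x^+=0.6357  v^+=0.5480  a^+=-0.3229
step 4: x_pred=1.0007  r=4.5393  x^+=2.8119  v^+=2.4839  a^+=-0.1585
step 5: x_pred=5.0066  r=-0.1066  x^+=4.9641  v^+=2.2873  a^+=-0.1623
step 6: x_pred=6.9783  r=-10.5783  x^+=2.7576  v^+=-3.0566  a^+=-0.5456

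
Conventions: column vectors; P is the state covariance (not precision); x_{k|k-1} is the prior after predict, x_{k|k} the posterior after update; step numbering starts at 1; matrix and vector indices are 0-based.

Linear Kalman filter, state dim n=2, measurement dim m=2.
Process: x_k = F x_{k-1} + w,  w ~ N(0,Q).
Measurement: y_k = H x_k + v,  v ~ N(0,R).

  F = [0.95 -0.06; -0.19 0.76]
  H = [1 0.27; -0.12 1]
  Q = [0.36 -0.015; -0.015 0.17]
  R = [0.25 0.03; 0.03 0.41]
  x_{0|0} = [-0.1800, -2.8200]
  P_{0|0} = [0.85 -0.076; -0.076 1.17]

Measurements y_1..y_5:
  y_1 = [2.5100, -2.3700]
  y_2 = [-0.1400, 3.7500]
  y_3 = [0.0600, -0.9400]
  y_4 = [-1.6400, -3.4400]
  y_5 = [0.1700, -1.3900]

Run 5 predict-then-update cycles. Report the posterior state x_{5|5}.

step 1: x^-=[-0.0018, -2.1090]  P^-=[1.1400 -0.2775; -0.2775 0.8984]  S=[1.3056 -0.1327; -0.1327 1.3914]  K=[0.7932 -0.2221; 0.0417 0.6736]  nu=[3.0812, -0.2612]  x^+=[2.5001, -2.1564]  P^+=[0.2032 -0.0429; -0.0429 0.2723]
step 2: x^-=[2.5045, -2.1139]  P^-=[0.5493 -0.0955; -0.0955 0.3470]  S=[0.7730 -0.0347; -0.0347 0.7878]  K=[0.6693 -0.1755; 0.0180 0.4558]  nu=[-2.0738, 6.1644]  x^+=[0.0347, 0.6583]  P^+=[0.1706 -0.0314; -0.0314 0.1836]
step 3: x^-=[-0.0065, 0.4937]  P^-=[0.5182 -0.0772; -0.0772 0.2913]  S=[0.7477 -0.0282; -0.0282 0.7273]  K=[0.6589 -0.1661; 0.0176 0.4139]  nu=[-0.0668, -1.4345]  x^+=[0.1877, -0.1013]  P^+=[0.1674 -0.0282; -0.0282 0.1669]
step 4: x^-=[0.1844, -0.1126]  P^-=[0.5149 -0.0735; -0.0735 0.2806]  S=[0.7456 -0.0272; -0.0272 0.7156]  K=[0.6579 -0.1641; 0.0178 0.4051]  nu=[-1.7940, -3.3053]  x^+=[-0.4535, -1.4833]  P^+=[0.1670 -0.0275; -0.0275 0.1633]
step 5: x^-=[-0.3418, -1.0411]  P^-=[0.5144 -0.0728; -0.0728 0.2783]  S=[0.7454 -0.0270; -0.0270 0.7132]  K=[0.6578 -0.1637; 0.0178 0.4031]  nu=[0.7930, -0.3899]  x^+=[0.2436, -1.1842]  P^+=[0.1669 -0.0273; -0.0273 0.1625]

x_post = [0.2436, -1.1842]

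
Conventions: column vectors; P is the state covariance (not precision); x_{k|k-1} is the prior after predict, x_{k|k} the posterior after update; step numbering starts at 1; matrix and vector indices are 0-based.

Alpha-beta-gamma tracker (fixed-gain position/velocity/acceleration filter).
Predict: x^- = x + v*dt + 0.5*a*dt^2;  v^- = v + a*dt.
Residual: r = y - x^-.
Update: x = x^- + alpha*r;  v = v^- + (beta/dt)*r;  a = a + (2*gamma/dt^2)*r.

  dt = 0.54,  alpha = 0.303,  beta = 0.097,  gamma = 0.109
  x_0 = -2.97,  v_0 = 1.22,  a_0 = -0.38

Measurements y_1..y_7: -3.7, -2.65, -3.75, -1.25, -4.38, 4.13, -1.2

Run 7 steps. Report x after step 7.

x_post = -1.4863

step 1: x_pred=-2.3666  r=-1.3334  x^+=-2.7706  v^+=0.7753  a^+=-1.3768
step 2: x_pred=-2.5527  r=-0.0973  x^+=-2.5822  v^+=0.0143  a^+=-1.4496
step 3: x_pred=-2.7858  r=-0.9642  x^+=-3.0780  v^+=-0.9417  a^+=-2.1704
step 4: x_pred=-3.9029  r=2.6529  x^+=-3.0991  v^+=-1.6371  a^+=-0.1871
step 5: x_pred=-4.0104  r=-0.3696  x^+=-4.1224  v^+=-1.8046  a^+=-0.4634
step 6: x_pred=-5.1644  r=9.2944  x^+=-2.3482  v^+=-0.3852  a^+=6.4851
step 7: x_pred=-1.6107  r=0.4107  x^+=-1.4863  v^+=3.1905  a^+=6.7921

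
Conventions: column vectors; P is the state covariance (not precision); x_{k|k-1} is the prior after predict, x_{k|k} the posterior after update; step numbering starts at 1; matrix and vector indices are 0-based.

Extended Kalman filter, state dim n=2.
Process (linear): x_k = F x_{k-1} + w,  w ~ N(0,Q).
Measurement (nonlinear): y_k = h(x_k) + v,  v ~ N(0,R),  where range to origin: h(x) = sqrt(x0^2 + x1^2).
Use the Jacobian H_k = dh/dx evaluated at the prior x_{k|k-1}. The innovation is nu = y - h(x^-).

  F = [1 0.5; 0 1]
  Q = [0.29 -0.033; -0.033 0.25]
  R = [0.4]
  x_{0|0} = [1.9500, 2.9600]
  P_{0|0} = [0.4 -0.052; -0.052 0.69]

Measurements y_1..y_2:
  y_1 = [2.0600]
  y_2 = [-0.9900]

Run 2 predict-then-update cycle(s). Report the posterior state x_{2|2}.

x_post = [0.6150, 0.0207]

step 1: x^-=[3.4300, 2.9600]  P^-=[0.8105 0.2600; 0.2600 0.9400]  H_jac=[0.7571 0.6533]  S=[1.5230]  K=[0.5144; 0.5325]  nu=[-2.4706]  x^+=[2.1590, 1.6444]  P^+=[0.4075 -0.1572; -0.1572 0.5082]
step 2: x^-=[2.9812, 1.6444]  P^-=[0.6673 0.0639; 0.0639 0.7582]  H_jac=[0.8756 0.4830]  S=[1.1425]  K=[0.5384; 0.3695]  nu=[-4.3947]  x^+=[0.6150, 0.0207]  P^+=[0.3361 -0.1634; -0.1634 0.6022]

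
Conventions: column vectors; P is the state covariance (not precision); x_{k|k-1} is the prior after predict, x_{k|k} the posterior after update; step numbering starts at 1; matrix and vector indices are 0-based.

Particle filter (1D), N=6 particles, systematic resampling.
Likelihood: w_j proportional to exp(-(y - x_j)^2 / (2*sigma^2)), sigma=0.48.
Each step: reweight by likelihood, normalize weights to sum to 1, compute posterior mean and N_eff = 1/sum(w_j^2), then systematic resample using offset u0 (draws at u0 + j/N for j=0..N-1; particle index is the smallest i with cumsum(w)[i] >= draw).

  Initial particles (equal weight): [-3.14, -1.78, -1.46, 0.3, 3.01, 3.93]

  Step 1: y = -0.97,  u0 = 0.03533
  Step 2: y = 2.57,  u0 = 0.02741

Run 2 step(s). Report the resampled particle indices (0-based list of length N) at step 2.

step 1: w=[0.0000, 0.2784, 0.6867, 0.0349, 0.0000, 0.0000]  mean=-1.4877  Neff=1.8175  idx=[1, 1, 2, 2, 2, 2]
step 2: w=[0.0007, 0.0007, 0.2496, 0.2496, 0.2496, 0.2496]  mean=-1.4605  Neff=4.0119  idx=[2, 2, 3, 4, 4, 5]

resampled_idx = [2, 2, 3, 4, 4, 5]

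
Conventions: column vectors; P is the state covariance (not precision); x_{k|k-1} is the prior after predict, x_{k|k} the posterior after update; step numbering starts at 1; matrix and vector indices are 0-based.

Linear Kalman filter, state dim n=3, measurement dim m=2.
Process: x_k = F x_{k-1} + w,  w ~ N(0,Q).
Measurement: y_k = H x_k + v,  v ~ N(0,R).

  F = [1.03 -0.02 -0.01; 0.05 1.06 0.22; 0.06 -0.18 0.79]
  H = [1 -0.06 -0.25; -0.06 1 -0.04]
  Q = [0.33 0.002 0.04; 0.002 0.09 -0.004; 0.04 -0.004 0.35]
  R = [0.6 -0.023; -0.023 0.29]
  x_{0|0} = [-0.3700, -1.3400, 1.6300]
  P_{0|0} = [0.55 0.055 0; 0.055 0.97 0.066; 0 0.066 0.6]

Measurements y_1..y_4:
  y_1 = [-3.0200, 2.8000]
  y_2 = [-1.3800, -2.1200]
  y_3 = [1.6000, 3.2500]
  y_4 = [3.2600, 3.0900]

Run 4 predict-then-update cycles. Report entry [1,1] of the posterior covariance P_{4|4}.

step 1: x^-=[-0.3706, -1.0803, 1.5067]  P^-=[0.9117 0.0674 0.0616; 0.0674 1.2469 -0.0275; 0.0616 -0.0275 0.7379]  S=[1.5226 -0.0722; -0.0722 1.5358]  K=[0.5876 0.0343; 0.0382 0.8118; -0.0817 -0.0434]  nu=[-2.3375, 3.9183]  x^+=[-1.6098, 2.0114, 1.5278]  P^+=[0.3870 0.0251 0.1349; 0.0251 0.2371 0.0264; 0.1349 0.0264 0.7254]
step 2: x^-=[-1.7136, 2.3877, 0.7483]  P^-=[0.7370 0.0727 0.1637; 0.0727 0.4104 0.1075; 0.1637 0.1075 0.8165]  S=[1.3021 -0.0414; -0.0414 0.6878]  K=[0.5332 0.0640; 0.0349 0.5862; -0.0331 0.0926]  nu=[0.6639, -4.5805]  x^+=[-1.6529, -0.2742, 0.3022]  P^+=[0.3667 0.0357 0.1845; 0.0357 0.1742 0.0710; 0.1845 0.0710 0.8089]
step 3: x^-=[-1.7000, -0.3068, 0.1889]  P^-=[0.7140 0.0950 0.1993; 0.0950 0.3667 0.1728; 0.1993 0.1728 0.8583]  S=[1.2631 -0.0317; -0.0317 0.6364]  K=[0.5237 0.0955; 0.0376 0.5583; -0.0154 0.1980]  nu=[3.3288, 3.4624]  x^+=[0.3740, 1.7514, 0.8235]  P^+=[0.3649 0.0456 0.2006; 0.0456 0.1679 0.1031; 0.2006 0.1031 0.8329]
step 4: x^-=[0.3420, 2.0564, 0.3577]  P^-=[0.7113 0.1089 0.2098; 0.1089 0.3772 0.2052; 0.2098 0.2052 0.8653]  S=[1.2550 -0.0264; -0.0264 0.6427]  K=[0.5222 0.1115; 0.0398 0.5656; -0.0099 0.2454]  nu=[3.1309, 1.0684]  x^+=[2.0959, 2.7853, 0.5890]  P^+=[0.3642 0.0502 0.2020; 0.0502 0.1708 0.1166; 0.2020 0.1166 0.8263]

P_post[1,1] = 0.1708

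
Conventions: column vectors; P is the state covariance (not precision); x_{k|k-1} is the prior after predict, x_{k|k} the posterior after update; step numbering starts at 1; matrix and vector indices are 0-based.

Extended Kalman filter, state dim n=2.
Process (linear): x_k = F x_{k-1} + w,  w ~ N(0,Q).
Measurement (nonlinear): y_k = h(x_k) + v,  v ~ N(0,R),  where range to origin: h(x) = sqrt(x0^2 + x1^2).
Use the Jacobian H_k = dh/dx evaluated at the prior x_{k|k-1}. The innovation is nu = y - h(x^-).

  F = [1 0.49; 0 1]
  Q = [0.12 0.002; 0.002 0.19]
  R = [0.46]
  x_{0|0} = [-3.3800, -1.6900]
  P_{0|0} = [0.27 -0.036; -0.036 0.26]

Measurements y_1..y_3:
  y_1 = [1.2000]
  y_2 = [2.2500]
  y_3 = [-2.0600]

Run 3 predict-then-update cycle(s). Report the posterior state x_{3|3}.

x_post = [-0.4106, 1.3154]

step 1: x^-=[-4.2081, -1.6900]  P^-=[0.4171 0.0934; 0.0934 0.4500]  H_jac=[-0.9280 -0.3727]  S=[0.9463]  K=[-0.4458; -0.2688]  nu=[-3.3348]  x^+=[-2.7213, -0.7936]  P^+=[0.2290 -0.0200; -0.0200 0.3816]
step 2: x^-=[-3.1102, -0.7936]  P^-=[0.4211 0.1690; 0.1690 0.5716]  H_jac=[-0.9690 -0.2472]  S=[0.9712]  K=[-0.4631; -0.3141]  nu=[-0.9598]  x^+=[-2.6657, -0.4921]  P^+=[0.2128 0.0277; 0.0277 0.4758]
step 3: x^-=[-2.9068, -0.4921]  P^-=[0.4742 0.2629; 0.2629 0.6658]  H_jac=[-0.9860 -0.1669]  S=[1.0260]  K=[-0.4984; -0.3609]  nu=[-5.0082]  x^+=[-0.4106, 1.3154]  P^+=[0.2193 0.0783; 0.0783 0.5322]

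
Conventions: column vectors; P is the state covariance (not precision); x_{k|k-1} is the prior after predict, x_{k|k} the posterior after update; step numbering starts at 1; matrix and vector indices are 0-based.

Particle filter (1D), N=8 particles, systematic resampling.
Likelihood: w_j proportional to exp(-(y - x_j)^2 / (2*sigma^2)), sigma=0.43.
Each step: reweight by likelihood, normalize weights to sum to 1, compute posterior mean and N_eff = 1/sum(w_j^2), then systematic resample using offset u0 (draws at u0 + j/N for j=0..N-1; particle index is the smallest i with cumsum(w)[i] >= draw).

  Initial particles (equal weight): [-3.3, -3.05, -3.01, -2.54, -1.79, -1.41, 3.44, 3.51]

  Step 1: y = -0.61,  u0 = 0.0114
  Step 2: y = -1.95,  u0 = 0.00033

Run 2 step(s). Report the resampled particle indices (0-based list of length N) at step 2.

resampled_idx = [0, 0, 1, 2, 3, 4, 5, 6]

step 1: w=[0.0000, 0.0000, 0.0000, 0.0002, 0.1156, 0.8842, 0.0000, 0.0000]  mean=-1.4542  Neff=1.2576  idx=[4, 5, 5, 5, 5, 5, 5, 5]
step 2: w=[0.2268, 0.1105, 0.1105, 0.1105, 0.1105, 0.1105, 0.1105, 0.1105]  mean=-1.4962  Neff=7.3079  idx=[0, 0, 1, 2, 3, 4, 5, 6]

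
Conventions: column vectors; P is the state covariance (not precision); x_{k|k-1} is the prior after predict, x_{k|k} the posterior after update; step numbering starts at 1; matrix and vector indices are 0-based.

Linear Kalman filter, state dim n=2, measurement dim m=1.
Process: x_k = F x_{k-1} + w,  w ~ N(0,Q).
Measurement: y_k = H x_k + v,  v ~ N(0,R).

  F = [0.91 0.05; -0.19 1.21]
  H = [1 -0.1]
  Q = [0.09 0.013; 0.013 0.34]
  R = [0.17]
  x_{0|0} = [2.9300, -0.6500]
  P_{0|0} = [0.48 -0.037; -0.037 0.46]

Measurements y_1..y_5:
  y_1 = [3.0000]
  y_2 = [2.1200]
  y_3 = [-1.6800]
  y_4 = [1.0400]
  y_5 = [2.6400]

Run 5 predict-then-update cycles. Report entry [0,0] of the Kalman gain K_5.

K[0,0] = 0.5211

step 1: x^-=[2.6338, -1.3432]  P^-=[0.4853 -0.0826; -0.0826 1.0478]  S=[0.6823]  K=[0.7234; -0.2746]  nu=[0.2319]  x^+=[2.8015, -1.4069]  P^+=[0.1283 0.0530; 0.0530 0.9964]
step 2: x^-=[2.4791, -2.2346]  P^-=[0.2035 0.1089; 0.1089 1.7791]  S=[0.3695]  K=[0.5213; -0.1867]  nu=[-0.5825]  x^+=[2.1754, -2.1258]  P^+=[0.1031 0.1449; 0.1449 1.7662]
step 3: x^-=[1.8733, -2.9856]  P^-=[0.1930 0.2602; 0.2602 2.8630]  S=[0.3396]  K=[0.4917; -0.0769]  nu=[-3.8519]  x^+=[-0.0206, -2.6893]  P^+=[0.1109 0.2730; 0.2730 2.8610]
step 4: x^-=[-0.1532, -3.2502]  P^-=[0.2138 0.4650; 0.4650 4.4073]  S=[0.3349]  K=[0.4996; 0.0723]  nu=[0.8682]  x^+=[0.2806, -3.1874]  P^+=[0.1302 0.4528; 0.4528 4.4055]
step 5: x^-=[0.0959, -3.9100]  P^-=[0.2501 0.7513; 0.7513 6.5866]  S=[0.3357]  K=[0.5211; 0.2761]  nu=[2.1531]  x^+=[1.2180, -3.3155]  P^+=[0.1589 0.7030; 0.7030 6.5610]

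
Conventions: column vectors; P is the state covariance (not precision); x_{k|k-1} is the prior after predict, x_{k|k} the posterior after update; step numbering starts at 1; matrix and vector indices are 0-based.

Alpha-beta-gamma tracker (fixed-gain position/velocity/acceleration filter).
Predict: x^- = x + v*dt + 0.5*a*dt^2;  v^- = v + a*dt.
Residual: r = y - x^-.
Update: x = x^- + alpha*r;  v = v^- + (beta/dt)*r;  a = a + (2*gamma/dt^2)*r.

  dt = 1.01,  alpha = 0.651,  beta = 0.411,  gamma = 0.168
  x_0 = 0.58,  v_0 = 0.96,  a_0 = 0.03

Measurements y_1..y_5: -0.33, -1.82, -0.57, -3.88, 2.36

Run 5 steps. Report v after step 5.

v_post = 0.5288

step 1: x_pred=1.5649  r=-1.8949  x^+=0.3313  v^+=0.2192  a^+=-0.5941
step 2: x_pred=0.2497  r=-2.0697  x^+=-1.0977  v^+=-1.2231  a^+=-1.2759
step 3: x_pred=-2.9838  r=2.4138  x^+=-1.4124  v^+=-1.5295  a^+=-0.4808
step 4: x_pred=-3.2024  r=-0.6776  x^+=-3.6435  v^+=-2.2908  a^+=-0.7040
step 5: x_pred=-6.3163  r=8.6763  x^+=-0.6680  v^+=0.5288  a^+=2.1538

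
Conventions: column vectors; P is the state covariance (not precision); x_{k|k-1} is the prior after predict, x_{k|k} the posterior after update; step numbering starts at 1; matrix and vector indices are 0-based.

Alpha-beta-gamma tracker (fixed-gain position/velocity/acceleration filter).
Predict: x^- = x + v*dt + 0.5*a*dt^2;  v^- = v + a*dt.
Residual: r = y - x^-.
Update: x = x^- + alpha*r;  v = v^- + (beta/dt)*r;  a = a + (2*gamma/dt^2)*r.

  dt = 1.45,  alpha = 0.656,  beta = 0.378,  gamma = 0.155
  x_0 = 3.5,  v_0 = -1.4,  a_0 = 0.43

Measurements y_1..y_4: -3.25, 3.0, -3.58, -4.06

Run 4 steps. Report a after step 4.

step 1: x_pred=1.9220  r=-5.1720  x^+=-1.4708  v^+=-2.1248  a^+=-0.3326
step 2: x_pred=-4.9014  r=7.9014  x^+=0.2819  v^+=-0.5472  a^+=0.8324
step 3: x_pred=0.3635  r=-3.9435  x^+=-2.2234  v^+=-0.3682  a^+=0.2510
step 4: x_pred=-2.4935  r=-1.5665  x^+=-3.5211  v^+=-0.4127  a^+=0.0200

a_post = 0.0200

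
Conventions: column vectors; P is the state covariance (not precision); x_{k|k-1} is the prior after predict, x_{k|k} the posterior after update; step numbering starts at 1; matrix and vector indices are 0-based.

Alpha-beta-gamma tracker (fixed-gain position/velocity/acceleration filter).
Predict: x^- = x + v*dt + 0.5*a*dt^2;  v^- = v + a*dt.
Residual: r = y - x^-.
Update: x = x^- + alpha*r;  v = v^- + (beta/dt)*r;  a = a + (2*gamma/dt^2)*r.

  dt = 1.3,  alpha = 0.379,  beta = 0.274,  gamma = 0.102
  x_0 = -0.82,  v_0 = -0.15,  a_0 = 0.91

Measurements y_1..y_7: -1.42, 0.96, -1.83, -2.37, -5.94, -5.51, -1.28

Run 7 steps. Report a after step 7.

a_post = -0.2588

step 1: x_pred=-0.2460  r=-1.1740  x^+=-0.6910  v^+=0.7856  a^+=0.7683
step 2: x_pred=0.9795  r=-0.0195  x^+=0.9721  v^+=1.7802  a^+=0.7659
step 3: x_pred=3.9336  r=-5.7636  x^+=1.7492  v^+=1.5612  a^+=0.0702
step 4: x_pred=3.8381  r=-6.2081  x^+=1.4852  v^+=0.3440  a^+=-0.6792
step 5: x_pred=1.3585  r=-7.2985  x^+=-1.4076  v^+=-2.0772  a^+=-1.5602
step 6: x_pred=-5.4264  r=-0.0836  x^+=-5.4581  v^+=-4.1231  a^+=-1.5703
step 7: x_pred=-12.1449  r=10.8649  x^+=-8.0271  v^+=-3.8744  a^+=-0.2588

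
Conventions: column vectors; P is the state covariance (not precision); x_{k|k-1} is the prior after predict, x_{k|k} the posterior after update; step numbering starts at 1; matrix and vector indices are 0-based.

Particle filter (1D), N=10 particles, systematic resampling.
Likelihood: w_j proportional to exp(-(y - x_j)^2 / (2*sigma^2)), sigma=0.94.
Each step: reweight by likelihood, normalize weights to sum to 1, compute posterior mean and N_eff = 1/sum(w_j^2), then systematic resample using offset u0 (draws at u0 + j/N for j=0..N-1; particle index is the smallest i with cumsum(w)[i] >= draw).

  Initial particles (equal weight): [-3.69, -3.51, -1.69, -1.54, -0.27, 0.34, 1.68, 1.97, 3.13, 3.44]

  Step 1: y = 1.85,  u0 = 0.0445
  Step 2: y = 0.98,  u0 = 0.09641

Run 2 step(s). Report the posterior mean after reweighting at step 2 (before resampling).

step 1: w=[0.0000, 0.0000, 0.0003, 0.0005, 0.0265, 0.0928, 0.3316, 0.3343, 0.1334, 0.0806]  mean=1.9337  Neff=3.9162  idx=[5, 6, 6, 6, 6, 7, 7, 7, 8, 9]
step 2: w=[0.1403, 0.1341, 0.1341, 0.1341, 0.1341, 0.1016, 0.1016, 0.1016, 0.0129, 0.0058]  mean=1.6093  Neff=8.1478  idx=[0, 1, 2, 2, 3, 4, 5, 6, 7, 9]

post_mean = 1.6093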